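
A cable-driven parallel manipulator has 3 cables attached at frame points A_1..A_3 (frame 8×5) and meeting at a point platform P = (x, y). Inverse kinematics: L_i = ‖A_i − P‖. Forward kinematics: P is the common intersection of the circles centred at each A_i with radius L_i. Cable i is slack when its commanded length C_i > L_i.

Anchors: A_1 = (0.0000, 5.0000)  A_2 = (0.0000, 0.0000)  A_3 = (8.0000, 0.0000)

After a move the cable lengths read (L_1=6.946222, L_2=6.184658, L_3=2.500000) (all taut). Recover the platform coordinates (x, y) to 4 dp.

expand ‖A_i−P‖²=L_i² and subtract eq 1 (c_i ≔ ‖A_i‖²−L_i²)
c_1 = 0.0000+25.0000−48.2500 = -23.2500
eq1−eq2 → [0.0000  10.0000]·P = 15.0000
eq1−eq3 → [-16.0000  10.0000]·P = -81.0000
2×2 solve → P = (6.0000, 1.5000)

(6.0000, 1.5000)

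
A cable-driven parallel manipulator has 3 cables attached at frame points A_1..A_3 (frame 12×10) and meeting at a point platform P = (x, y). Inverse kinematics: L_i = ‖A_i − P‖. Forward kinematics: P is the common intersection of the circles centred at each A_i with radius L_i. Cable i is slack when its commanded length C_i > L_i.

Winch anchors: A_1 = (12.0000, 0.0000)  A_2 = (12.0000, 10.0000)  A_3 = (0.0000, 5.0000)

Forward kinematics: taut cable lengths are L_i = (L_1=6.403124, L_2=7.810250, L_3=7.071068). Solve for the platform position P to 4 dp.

circle eqns → linear via eq_j − eq_1; set q_j = A_j·A_j − L_j²
q_1 = 144.0000+0.0000−41.0000 = 103.0000
0.0000·x − 20.0000·y = q_1−q_2 = -80.0000
24.0000·x − 10.0000·y = q_1−q_3 = 128.0000
solve first two rows → x=7.0000, y=4.0000

(7.0000, 4.0000)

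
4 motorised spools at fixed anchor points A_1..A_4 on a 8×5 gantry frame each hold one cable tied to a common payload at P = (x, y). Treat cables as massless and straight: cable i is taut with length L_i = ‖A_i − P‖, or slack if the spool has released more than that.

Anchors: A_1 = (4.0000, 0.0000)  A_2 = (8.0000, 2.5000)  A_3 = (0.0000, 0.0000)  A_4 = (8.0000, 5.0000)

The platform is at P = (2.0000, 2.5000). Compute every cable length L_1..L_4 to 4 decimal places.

(3.2016, 6.0000, 3.2016, 6.5000)

L_1: Δ = A_1−P = (2.0000, -2.5000) → ‖Δ‖ = √10.2500 = 3.2016
L_2: Δ = A_2−P = (6.0000, 0.0000) → ‖Δ‖ = √36.0000 = 6.0000
L_3: Δ = A_3−P = (-2.0000, -2.5000) → ‖Δ‖ = √10.2500 = 3.2016
L_4: Δ = A_4−P = (6.0000, 2.5000) → ‖Δ‖ = √42.2500 = 6.5000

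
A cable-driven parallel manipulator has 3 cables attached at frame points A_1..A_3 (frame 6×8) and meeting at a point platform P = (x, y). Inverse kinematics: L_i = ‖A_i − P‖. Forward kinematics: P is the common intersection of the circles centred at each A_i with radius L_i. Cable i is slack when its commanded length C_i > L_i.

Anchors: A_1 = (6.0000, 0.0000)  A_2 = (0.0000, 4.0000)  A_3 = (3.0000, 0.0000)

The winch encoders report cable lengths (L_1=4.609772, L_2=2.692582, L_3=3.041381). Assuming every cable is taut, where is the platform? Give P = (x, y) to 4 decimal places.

(2.5000, 3.0000)

each cable: (A_i−P)·(A_i−P) = L_i²; let q_i = ‖A_i‖²−L_i²
q_1 = 36.0000+0.0000−21.2500 = 14.7500
row 1: 12.0000x − 8.0000y = 6.0000  (q_2=8.7500)
row 2: 6.0000x + 0.0000y = 15.0000  (q_3=-0.2500)
Cramer on rows 1–2 → x = 2.5000, y = 3.0000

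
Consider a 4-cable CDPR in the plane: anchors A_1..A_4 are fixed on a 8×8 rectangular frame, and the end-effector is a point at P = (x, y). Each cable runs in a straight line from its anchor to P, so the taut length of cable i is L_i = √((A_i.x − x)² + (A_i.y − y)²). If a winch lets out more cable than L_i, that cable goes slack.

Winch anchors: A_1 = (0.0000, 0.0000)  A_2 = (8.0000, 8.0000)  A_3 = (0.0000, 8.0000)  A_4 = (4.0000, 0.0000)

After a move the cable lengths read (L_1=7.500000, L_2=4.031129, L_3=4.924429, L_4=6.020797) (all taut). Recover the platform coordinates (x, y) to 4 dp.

(4.5000, 6.0000)

expand ‖A_i−P‖²=L_i² and subtract eq 1 (q_i ≔ ‖A_i‖²−L_i²)
q_1 = 0.0000+0.0000−56.2500 = -56.2500
eq1−eq2 → [-16.0000  -16.0000]·P = -168.0000
eq1−eq3 → [0.0000  -16.0000]·P = -96.0000
eq1−eq4 → [-8.0000  0.0000]·P = -36.0000
2×2 solve → P = (4.5000, 6.0000)
check cable 4: ‖A_4−P‖² = 36.2500 ≈ L_4² = 36.2500 ✓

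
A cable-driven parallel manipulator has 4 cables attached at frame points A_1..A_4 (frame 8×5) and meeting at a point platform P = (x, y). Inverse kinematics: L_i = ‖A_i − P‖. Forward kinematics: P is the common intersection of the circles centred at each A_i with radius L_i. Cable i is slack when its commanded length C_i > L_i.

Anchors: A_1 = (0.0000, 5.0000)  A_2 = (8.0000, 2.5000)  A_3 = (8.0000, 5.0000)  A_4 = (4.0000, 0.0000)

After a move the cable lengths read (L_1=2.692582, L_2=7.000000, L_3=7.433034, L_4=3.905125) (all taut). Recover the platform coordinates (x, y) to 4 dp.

(1.0000, 2.5000)

circle eqns → linear via eq_j − eq_1; set k_j = A_j·A_j − L_j²
k_1 = 0.0000+25.0000−7.2500 = 17.7500
-16.0000·x + 5.0000·y = k_1−k_2 = -3.5000
-16.0000·x + 0.0000·y = k_1−k_3 = -16.0000
-8.0000·x + 10.0000·y = k_1−k_4 = 17.0000
solve first two rows → x=1.0000, y=2.5000
check cable 4: ‖A_4−P‖² = 15.2500 ≈ L_4² = 15.2500 ✓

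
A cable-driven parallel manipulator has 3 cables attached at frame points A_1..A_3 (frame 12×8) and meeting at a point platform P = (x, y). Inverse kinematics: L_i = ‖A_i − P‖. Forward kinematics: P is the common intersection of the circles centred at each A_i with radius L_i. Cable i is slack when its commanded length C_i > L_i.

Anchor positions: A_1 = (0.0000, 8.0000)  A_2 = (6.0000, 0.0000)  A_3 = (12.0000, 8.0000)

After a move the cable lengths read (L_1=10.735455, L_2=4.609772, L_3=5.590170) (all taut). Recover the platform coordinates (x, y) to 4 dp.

(9.5000, 3.0000)

expand ‖A_i−P‖²=L_i² and subtract eq 1 (k_i ≔ ‖A_i‖²−L_i²)
k_1 = 0.0000+64.0000−115.2500 = -51.2500
eq1−eq2 → [-12.0000  16.0000]·P = -66.0000
eq1−eq3 → [-24.0000  0.0000]·P = -228.0000
2×2 solve → P = (9.5000, 3.0000)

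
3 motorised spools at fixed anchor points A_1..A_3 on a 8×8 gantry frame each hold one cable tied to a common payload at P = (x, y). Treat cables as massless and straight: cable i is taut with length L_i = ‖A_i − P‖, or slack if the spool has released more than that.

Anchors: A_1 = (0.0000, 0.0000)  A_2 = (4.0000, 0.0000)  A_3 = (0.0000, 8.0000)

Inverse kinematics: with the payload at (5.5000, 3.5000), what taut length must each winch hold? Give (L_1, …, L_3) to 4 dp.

L_1 = √((0.0000−5.5000)² + (0.0000−3.5000)²) = 6.5192
L_2 = √((4.0000−5.5000)² + (0.0000−3.5000)²) = 3.8079
L_3 = √((0.0000−5.5000)² + (8.0000−3.5000)²) = 7.1063

(6.5192, 3.8079, 7.1063)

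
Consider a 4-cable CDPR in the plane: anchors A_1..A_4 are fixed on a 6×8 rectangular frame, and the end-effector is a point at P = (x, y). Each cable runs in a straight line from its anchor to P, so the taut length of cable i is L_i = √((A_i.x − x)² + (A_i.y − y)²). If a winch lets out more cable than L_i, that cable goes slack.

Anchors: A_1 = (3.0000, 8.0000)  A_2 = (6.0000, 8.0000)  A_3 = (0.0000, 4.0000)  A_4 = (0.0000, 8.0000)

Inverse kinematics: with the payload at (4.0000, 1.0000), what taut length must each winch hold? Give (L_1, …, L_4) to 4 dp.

(7.0711, 7.2801, 5.0000, 8.0623)

L_1 = √((3.0000−4.0000)² + (8.0000−1.0000)²) = 7.0711
L_2 = √((6.0000−4.0000)² + (8.0000−1.0000)²) = 7.2801
L_3 = √((0.0000−4.0000)² + (4.0000−1.0000)²) = 5.0000
L_4 = √((0.0000−4.0000)² + (8.0000−1.0000)²) = 8.0623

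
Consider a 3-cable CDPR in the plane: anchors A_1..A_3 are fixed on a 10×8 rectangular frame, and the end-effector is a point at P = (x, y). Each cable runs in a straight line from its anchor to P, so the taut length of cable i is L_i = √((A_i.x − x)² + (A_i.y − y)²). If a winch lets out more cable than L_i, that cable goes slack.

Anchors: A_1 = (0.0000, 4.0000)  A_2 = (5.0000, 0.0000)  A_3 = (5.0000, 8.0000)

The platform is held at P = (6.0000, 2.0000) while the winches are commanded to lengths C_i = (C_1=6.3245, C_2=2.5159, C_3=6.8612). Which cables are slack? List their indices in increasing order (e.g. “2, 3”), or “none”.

2, 3

i=1: geometric 6.3246 vs commanded 6.3245 ⇒ taut
i=2: geometric 2.2361 vs commanded 2.5159 ⇒ slack
i=3: geometric 6.0828 vs commanded 6.8612 ⇒ slack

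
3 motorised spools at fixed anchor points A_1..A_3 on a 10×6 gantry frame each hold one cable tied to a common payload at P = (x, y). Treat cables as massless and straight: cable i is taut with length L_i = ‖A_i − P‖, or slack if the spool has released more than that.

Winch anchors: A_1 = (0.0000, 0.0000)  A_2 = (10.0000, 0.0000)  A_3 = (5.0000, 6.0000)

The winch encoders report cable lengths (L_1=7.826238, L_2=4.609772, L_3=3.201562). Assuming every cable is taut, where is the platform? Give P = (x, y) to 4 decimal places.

each cable: (A_i−P)·(A_i−P) = L_i²; let c_i = ‖A_i‖²−L_i²
c_1 = 0.0000+0.0000−61.2500 = -61.2500
row 1: -20.0000x + 0.0000y = -140.0000  (c_2=78.7500)
row 2: -10.0000x − 12.0000y = -112.0000  (c_3=50.7500)
Cramer on rows 1–2 → x = 7.0000, y = 3.5000

(7.0000, 3.5000)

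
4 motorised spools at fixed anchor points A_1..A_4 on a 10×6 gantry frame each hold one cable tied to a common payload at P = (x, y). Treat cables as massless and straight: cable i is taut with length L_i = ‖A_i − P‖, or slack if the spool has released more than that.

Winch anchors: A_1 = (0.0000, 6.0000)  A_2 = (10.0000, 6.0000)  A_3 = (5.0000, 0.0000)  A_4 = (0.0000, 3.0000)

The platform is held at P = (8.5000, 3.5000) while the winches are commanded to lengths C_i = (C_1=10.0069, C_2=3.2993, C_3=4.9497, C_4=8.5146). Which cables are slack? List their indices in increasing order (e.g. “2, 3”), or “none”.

1, 2

cable 1: L_1 = ‖A_1−P‖ = 8.8600;  C_1 = 10.0069 → slack
cable 2: L_2 = ‖A_2−P‖ = 2.9155;  C_2 = 3.2993 → slack
cable 3: L_3 = ‖A_3−P‖ = 4.9497;  C_3 = 4.9497 → taut
cable 4: L_4 = ‖A_4−P‖ = 8.5147;  C_4 = 8.5146 → taut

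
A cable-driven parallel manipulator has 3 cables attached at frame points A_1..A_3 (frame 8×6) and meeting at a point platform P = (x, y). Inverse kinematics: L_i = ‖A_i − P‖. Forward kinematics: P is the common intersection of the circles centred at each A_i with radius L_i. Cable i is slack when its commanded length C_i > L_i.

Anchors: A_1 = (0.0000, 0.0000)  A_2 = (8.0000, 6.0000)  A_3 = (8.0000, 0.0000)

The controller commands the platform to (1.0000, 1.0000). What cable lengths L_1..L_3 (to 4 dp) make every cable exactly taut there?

(1.4142, 8.6023, 7.0711)

cable 1: Δx=-1.0000, Δy=-1.0000; L_1 = √(Δx²+Δy²) = 1.4142
cable 2: Δx=7.0000, Δy=5.0000; L_2 = √(Δx²+Δy²) = 8.6023
cable 3: Δx=7.0000, Δy=-1.0000; L_3 = √(Δx²+Δy²) = 7.0711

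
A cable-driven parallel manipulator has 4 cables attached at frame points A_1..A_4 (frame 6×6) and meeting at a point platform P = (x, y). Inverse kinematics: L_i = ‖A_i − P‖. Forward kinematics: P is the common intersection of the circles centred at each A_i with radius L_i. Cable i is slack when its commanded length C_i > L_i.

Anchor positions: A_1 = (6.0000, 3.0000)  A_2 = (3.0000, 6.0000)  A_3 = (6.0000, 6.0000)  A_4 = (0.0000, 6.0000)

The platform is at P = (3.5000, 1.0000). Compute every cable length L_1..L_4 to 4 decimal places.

L_1: Δ = A_1−P = (2.5000, 2.0000) → ‖Δ‖ = √10.2500 = 3.2016
L_2: Δ = A_2−P = (-0.5000, 5.0000) → ‖Δ‖ = √25.2500 = 5.0249
L_3: Δ = A_3−P = (2.5000, 5.0000) → ‖Δ‖ = √31.2500 = 5.5902
L_4: Δ = A_4−P = (-3.5000, 5.0000) → ‖Δ‖ = √37.2500 = 6.1033

(3.2016, 5.0249, 5.5902, 6.1033)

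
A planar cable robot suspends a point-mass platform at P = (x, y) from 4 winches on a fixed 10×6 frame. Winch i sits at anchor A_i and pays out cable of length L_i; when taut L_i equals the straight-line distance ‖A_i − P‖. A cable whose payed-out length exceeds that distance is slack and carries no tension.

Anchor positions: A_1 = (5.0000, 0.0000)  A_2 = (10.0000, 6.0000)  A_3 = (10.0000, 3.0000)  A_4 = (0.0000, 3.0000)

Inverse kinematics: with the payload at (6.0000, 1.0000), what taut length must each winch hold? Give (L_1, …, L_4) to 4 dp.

L_1: Δ = A_1−P = (-1.0000, -1.0000) → ‖Δ‖ = √2.0000 = 1.4142
L_2: Δ = A_2−P = (4.0000, 5.0000) → ‖Δ‖ = √41.0000 = 6.4031
L_3: Δ = A_3−P = (4.0000, 2.0000) → ‖Δ‖ = √20.0000 = 4.4721
L_4: Δ = A_4−P = (-6.0000, 2.0000) → ‖Δ‖ = √40.0000 = 6.3246

(1.4142, 6.4031, 4.4721, 6.3246)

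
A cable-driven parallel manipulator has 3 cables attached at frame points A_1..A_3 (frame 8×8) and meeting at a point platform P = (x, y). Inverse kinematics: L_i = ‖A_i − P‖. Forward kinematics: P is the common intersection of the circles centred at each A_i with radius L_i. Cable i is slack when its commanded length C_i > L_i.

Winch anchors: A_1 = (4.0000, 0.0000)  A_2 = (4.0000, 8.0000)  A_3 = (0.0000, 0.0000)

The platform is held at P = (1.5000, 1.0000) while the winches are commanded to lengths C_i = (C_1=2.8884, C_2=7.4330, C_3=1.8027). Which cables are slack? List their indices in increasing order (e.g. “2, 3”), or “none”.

cable 1: √((2.5000)²+(-1.0000)²)=2.6926, C_1=2.8884: slack
cable 2: √((2.5000)²+(7.0000)²)=7.4330, C_2=7.4330: taut
cable 3: √((-1.5000)²+(-1.0000)²)=1.8028, C_3=1.8027: taut

1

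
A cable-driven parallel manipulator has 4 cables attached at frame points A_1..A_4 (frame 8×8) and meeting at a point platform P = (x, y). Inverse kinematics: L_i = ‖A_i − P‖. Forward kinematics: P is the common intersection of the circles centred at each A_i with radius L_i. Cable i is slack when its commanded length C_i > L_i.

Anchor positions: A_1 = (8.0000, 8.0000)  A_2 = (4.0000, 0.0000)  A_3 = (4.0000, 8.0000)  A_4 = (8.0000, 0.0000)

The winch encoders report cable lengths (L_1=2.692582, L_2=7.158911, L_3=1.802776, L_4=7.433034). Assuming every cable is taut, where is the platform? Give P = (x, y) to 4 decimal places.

each cable: (A_i−P)·(A_i−P) = L_i²; let k_i = ‖A_i‖²−L_i²
k_1 = 64.0000+64.0000−7.2500 = 120.7500
row 1: 8.0000x + 16.0000y = 156.0000  (k_2=-35.2500)
row 2: 8.0000x + 0.0000y = 44.0000  (k_3=76.7500)
row 3: 0.0000x + 16.0000y = 112.0000  (k_4=8.7500)
Cramer on rows 1–2 → x = 5.5000, y = 7.0000
check cable 4: ‖A_4−P‖² = 55.2500 ≈ L_4² = 55.2500 ✓

(5.5000, 7.0000)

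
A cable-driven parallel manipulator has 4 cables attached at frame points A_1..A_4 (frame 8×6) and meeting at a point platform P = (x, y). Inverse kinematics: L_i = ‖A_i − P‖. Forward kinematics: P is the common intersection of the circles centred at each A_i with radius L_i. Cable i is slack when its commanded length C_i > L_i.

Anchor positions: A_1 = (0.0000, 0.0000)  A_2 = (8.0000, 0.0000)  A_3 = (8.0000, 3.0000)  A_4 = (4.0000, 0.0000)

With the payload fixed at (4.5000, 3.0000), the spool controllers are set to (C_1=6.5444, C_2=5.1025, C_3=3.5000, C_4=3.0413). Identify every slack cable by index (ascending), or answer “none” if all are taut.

cable 1: L_1 = ‖A_1−P‖ = 5.4083;  C_1 = 6.5444 → slack
cable 2: L_2 = ‖A_2−P‖ = 4.6098;  C_2 = 5.1025 → slack
cable 3: L_3 = ‖A_3−P‖ = 3.5000;  C_3 = 3.5000 → taut
cable 4: L_4 = ‖A_4−P‖ = 3.0414;  C_4 = 3.0413 → taut

1, 2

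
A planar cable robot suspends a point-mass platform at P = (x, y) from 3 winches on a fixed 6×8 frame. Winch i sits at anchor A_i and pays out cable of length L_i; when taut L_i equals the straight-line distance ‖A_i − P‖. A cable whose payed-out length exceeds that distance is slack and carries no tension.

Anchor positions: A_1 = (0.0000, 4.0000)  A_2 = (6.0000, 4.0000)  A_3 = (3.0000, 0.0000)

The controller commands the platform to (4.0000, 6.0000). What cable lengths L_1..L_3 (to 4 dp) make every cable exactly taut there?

(4.4721, 2.8284, 6.0828)

L_1: Δ = A_1−P = (-4.0000, -2.0000) → ‖Δ‖ = √20.0000 = 4.4721
L_2: Δ = A_2−P = (2.0000, -2.0000) → ‖Δ‖ = √8.0000 = 2.8284
L_3: Δ = A_3−P = (-1.0000, -6.0000) → ‖Δ‖ = √37.0000 = 6.0828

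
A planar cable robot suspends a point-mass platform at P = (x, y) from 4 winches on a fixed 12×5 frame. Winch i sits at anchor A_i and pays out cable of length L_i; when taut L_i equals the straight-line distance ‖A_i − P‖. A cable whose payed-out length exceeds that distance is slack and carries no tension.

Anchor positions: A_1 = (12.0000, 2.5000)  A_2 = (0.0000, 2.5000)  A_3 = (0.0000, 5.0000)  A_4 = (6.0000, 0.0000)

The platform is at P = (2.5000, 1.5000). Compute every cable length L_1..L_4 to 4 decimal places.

cable 1: Δx=9.5000, Δy=1.0000; L_1 = √(Δx²+Δy²) = 9.5525
cable 2: Δx=-2.5000, Δy=1.0000; L_2 = √(Δx²+Δy²) = 2.6926
cable 3: Δx=-2.5000, Δy=3.5000; L_3 = √(Δx²+Δy²) = 4.3012
cable 4: Δx=3.5000, Δy=-1.5000; L_4 = √(Δx²+Δy²) = 3.8079

(9.5525, 2.6926, 4.3012, 3.8079)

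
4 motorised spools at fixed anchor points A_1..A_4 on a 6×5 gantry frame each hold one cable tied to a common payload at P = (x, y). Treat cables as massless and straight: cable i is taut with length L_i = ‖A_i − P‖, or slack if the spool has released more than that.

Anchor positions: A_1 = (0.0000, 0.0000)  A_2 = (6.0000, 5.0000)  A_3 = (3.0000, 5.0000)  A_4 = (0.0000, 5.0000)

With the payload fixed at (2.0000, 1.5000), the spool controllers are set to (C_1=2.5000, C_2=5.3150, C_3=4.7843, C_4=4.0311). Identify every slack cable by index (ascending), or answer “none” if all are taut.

3

cable 1: √((-2.0000)²+(-1.5000)²)=2.5000, C_1=2.5000: taut
cable 2: √((4.0000)²+(3.5000)²)=5.3151, C_2=5.3150: taut
cable 3: √((1.0000)²+(3.5000)²)=3.6401, C_3=4.7843: slack
cable 4: √((-2.0000)²+(3.5000)²)=4.0311, C_4=4.0311: taut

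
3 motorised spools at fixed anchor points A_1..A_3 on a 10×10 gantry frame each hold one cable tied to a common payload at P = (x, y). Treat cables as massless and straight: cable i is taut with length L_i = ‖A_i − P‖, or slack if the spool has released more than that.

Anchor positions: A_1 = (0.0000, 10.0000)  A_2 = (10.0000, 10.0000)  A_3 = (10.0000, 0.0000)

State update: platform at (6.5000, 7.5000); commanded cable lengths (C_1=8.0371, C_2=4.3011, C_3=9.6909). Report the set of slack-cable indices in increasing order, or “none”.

cable 1: √((-6.5000)²+(2.5000)²)=6.9642, C_1=8.0371: slack
cable 2: √((3.5000)²+(2.5000)²)=4.3012, C_2=4.3011: taut
cable 3: √((3.5000)²+(-7.5000)²)=8.2765, C_3=9.6909: slack

1, 3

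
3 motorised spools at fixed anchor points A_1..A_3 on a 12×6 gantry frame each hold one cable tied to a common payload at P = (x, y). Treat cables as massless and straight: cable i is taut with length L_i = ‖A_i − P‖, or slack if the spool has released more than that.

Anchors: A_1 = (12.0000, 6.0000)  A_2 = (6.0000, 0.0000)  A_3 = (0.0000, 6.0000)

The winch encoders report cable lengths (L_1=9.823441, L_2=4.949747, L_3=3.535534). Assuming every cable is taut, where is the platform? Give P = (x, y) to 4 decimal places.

each cable: (A_i−P)·(A_i−P) = L_i²; let k_i = ‖A_i‖²−L_i²
k_1 = 144.0000+36.0000−96.5000 = 83.5000
row 1: 12.0000x + 12.0000y = 72.0000  (k_2=11.5000)
row 2: 24.0000x + 0.0000y = 60.0000  (k_3=23.5000)
Cramer on rows 1–2 → x = 2.5000, y = 3.5000

(2.5000, 3.5000)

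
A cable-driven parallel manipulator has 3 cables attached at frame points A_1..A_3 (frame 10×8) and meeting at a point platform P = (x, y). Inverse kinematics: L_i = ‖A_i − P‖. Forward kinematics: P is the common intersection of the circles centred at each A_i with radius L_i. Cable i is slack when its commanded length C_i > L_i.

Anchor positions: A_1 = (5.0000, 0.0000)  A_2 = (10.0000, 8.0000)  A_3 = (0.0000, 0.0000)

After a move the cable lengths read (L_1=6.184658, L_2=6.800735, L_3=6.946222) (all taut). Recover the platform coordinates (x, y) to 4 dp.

each cable: (A_i−P)·(A_i−P) = L_i²; let k_i = ‖A_i‖²−L_i²
k_1 = 25.0000+0.0000−38.2500 = -13.2500
row 1: -10.0000x − 16.0000y = -131.0000  (k_2=117.7500)
row 2: 10.0000x + 0.0000y = 35.0000  (k_3=-48.2500)
Cramer on rows 1–2 → x = 3.5000, y = 6.0000

(3.5000, 6.0000)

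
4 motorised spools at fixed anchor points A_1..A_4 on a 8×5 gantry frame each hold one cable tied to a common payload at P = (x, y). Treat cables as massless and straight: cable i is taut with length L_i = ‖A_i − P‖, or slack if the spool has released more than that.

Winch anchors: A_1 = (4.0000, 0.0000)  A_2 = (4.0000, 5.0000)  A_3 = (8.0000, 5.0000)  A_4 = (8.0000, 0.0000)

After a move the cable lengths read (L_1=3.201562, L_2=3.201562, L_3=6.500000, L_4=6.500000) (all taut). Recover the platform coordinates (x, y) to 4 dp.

(2.0000, 2.5000)

each cable: (A_i−P)·(A_i−P) = L_i²; let k_i = ‖A_i‖²−L_i²
k_1 = 16.0000+0.0000−10.2500 = 5.7500
row 1: 0.0000x − 10.0000y = -25.0000  (k_2=30.7500)
row 2: -8.0000x − 10.0000y = -41.0000  (k_3=46.7500)
row 3: -8.0000x + 0.0000y = -16.0000  (k_4=21.7500)
Cramer on rows 1–2 → x = 2.0000, y = 2.5000
check cable 4: ‖A_4−P‖² = 42.2500 ≈ L_4² = 42.2500 ✓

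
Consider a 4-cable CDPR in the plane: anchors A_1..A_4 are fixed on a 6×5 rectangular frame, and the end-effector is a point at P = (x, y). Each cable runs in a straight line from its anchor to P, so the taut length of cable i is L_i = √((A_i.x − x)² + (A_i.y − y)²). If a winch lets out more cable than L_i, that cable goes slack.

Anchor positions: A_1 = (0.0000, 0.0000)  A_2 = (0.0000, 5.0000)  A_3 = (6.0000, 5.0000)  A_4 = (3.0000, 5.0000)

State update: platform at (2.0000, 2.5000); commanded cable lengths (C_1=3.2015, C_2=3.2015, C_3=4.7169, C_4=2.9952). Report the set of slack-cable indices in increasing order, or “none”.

cable 1: L_1 = ‖A_1−P‖ = 3.2016;  C_1 = 3.2015 → taut
cable 2: L_2 = ‖A_2−P‖ = 3.2016;  C_2 = 3.2015 → taut
cable 3: L_3 = ‖A_3−P‖ = 4.7170;  C_3 = 4.7169 → taut
cable 4: L_4 = ‖A_4−P‖ = 2.6926;  C_4 = 2.9952 → slack

4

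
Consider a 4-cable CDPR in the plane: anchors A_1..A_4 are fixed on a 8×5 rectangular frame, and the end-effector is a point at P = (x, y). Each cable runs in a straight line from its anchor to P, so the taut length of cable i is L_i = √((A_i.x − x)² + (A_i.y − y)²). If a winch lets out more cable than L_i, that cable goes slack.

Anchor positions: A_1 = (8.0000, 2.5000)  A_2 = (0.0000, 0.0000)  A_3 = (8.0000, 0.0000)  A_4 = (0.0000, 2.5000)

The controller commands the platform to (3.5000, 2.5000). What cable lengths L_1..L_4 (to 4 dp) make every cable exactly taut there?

(4.5000, 4.3012, 5.1478, 3.5000)

L_1 = √((8.0000−3.5000)² + (2.5000−2.5000)²) = 4.5000
L_2 = √((0.0000−3.5000)² + (0.0000−2.5000)²) = 4.3012
L_3 = √((8.0000−3.5000)² + (0.0000−2.5000)²) = 5.1478
L_4 = √((0.0000−3.5000)² + (2.5000−2.5000)²) = 3.5000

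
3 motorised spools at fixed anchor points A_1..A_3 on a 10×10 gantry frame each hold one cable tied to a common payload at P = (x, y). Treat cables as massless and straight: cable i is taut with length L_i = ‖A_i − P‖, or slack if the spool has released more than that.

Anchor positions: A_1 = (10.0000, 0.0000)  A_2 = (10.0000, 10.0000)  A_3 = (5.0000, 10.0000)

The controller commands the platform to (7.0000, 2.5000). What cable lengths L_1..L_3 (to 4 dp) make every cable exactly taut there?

(3.9051, 8.0777, 7.7621)

L_1 = √((10.0000−7.0000)² + (0.0000−2.5000)²) = 3.9051
L_2 = √((10.0000−7.0000)² + (10.0000−2.5000)²) = 8.0777
L_3 = √((5.0000−7.0000)² + (10.0000−2.5000)²) = 7.7621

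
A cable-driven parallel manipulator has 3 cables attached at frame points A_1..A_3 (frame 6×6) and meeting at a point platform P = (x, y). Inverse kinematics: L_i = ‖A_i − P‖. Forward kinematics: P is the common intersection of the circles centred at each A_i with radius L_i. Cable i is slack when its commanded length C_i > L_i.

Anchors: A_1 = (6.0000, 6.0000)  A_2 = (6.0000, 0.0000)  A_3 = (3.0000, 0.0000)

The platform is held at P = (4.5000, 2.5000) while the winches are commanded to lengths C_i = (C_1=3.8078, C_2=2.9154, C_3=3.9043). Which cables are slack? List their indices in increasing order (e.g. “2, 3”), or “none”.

3

i=1: geometric 3.8079 vs commanded 3.8078 ⇒ taut
i=2: geometric 2.9155 vs commanded 2.9154 ⇒ taut
i=3: geometric 2.9155 vs commanded 3.9043 ⇒ slack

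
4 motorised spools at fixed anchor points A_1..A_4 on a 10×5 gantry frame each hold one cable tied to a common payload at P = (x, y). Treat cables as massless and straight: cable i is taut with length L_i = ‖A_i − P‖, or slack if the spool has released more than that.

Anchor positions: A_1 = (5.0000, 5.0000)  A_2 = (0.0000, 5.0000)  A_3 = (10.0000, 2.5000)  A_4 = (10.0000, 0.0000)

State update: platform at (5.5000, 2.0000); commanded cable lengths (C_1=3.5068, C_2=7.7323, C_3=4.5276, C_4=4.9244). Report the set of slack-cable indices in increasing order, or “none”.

cable 1: √((-0.5000)²+(3.0000)²)=3.0414, C_1=3.5068: slack
cable 2: √((-5.5000)²+(3.0000)²)=6.2650, C_2=7.7323: slack
cable 3: √((4.5000)²+(0.5000)²)=4.5277, C_3=4.5276: taut
cable 4: √((4.5000)²+(-2.0000)²)=4.9244, C_4=4.9244: taut

1, 2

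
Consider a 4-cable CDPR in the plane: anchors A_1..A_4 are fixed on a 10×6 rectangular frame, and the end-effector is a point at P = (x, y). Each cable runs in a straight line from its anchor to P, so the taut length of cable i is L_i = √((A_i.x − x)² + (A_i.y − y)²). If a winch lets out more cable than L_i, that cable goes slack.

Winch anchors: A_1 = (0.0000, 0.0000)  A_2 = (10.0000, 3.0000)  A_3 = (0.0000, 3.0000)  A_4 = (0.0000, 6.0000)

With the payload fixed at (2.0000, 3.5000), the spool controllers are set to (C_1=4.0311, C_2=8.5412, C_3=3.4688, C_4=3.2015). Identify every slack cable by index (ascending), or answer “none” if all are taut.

cable 1: √((-2.0000)²+(-3.5000)²)=4.0311, C_1=4.0311: taut
cable 2: √((8.0000)²+(-0.5000)²)=8.0156, C_2=8.5412: slack
cable 3: √((-2.0000)²+(-0.5000)²)=2.0616, C_3=3.4688: slack
cable 4: √((-2.0000)²+(2.5000)²)=3.2016, C_4=3.2015: taut

2, 3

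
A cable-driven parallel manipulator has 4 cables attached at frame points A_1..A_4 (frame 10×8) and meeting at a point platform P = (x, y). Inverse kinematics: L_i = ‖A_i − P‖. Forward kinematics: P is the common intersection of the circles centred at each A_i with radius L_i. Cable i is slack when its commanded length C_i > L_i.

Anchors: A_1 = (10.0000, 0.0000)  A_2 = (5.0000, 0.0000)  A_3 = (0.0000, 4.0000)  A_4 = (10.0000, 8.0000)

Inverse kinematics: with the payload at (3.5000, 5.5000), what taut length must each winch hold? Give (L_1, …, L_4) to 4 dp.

cable 1: Δx=6.5000, Δy=-5.5000; L_1 = √(Δx²+Δy²) = 8.5147
cable 2: Δx=1.5000, Δy=-5.5000; L_2 = √(Δx²+Δy²) = 5.7009
cable 3: Δx=-3.5000, Δy=-1.5000; L_3 = √(Δx²+Δy²) = 3.8079
cable 4: Δx=6.5000, Δy=2.5000; L_4 = √(Δx²+Δy²) = 6.9642

(8.5147, 5.7009, 3.8079, 6.9642)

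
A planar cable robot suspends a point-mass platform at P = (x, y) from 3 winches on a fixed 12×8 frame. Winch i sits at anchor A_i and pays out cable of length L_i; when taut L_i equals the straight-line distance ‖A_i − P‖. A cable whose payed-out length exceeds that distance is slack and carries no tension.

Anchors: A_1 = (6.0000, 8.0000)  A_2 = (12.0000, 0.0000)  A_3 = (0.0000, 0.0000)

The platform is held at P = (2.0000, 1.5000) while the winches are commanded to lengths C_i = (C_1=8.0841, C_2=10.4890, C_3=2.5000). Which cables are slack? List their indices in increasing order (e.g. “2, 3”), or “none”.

cable 1: L_1 = ‖A_1−P‖ = 7.6322;  C_1 = 8.0841 → slack
cable 2: L_2 = ‖A_2−P‖ = 10.1119;  C_2 = 10.4890 → slack
cable 3: L_3 = ‖A_3−P‖ = 2.5000;  C_3 = 2.5000 → taut

1, 2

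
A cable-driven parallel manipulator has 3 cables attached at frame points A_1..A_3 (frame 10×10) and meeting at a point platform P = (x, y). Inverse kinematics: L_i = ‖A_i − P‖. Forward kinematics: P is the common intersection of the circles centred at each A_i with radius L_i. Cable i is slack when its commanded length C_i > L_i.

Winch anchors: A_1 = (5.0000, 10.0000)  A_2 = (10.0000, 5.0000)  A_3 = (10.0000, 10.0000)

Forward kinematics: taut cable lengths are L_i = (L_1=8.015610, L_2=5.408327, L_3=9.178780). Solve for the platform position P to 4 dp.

(5.5000, 2.0000)

each cable: (A_i−P)·(A_i−P) = L_i²; let c_i = ‖A_i‖²−L_i²
c_1 = 25.0000+100.0000−64.2500 = 60.7500
row 1: -10.0000x + 10.0000y = -35.0000  (c_2=95.7500)
row 2: -10.0000x + 0.0000y = -55.0000  (c_3=115.7500)
Cramer on rows 1–2 → x = 5.5000, y = 2.0000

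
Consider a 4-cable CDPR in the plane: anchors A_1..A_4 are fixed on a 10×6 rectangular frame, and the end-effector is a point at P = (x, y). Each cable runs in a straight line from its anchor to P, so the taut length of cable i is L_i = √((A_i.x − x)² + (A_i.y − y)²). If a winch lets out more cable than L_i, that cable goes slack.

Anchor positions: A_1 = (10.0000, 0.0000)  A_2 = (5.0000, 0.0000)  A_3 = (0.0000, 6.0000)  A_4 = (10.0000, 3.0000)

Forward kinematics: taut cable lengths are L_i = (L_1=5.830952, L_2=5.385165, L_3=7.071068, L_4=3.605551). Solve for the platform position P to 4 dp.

(7.0000, 5.0000)

circle eqns → linear via eq_j − eq_1; set k_j = A_j·A_j − L_j²
k_1 = 100.0000+0.0000−34.0000 = 66.0000
10.0000·x + 0.0000·y = k_1−k_2 = 70.0000
20.0000·x − 12.0000·y = k_1−k_3 = 80.0000
0.0000·x − 6.0000·y = k_1−k_4 = -30.0000
solve first two rows → x=7.0000, y=5.0000
check cable 4: ‖A_4−P‖² = 13.0000 ≈ L_4² = 13.0000 ✓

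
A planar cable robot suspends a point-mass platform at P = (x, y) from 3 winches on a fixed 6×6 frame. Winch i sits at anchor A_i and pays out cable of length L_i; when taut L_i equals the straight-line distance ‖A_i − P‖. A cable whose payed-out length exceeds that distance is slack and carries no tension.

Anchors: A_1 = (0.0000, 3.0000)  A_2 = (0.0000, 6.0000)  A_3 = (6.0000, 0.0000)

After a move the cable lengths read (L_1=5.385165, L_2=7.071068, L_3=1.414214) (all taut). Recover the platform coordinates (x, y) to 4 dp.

expand ‖A_i−P‖²=L_i² and subtract eq 1 (q_i ≔ ‖A_i‖²−L_i²)
q_1 = 0.0000+9.0000−29.0000 = -20.0000
eq1−eq2 → [0.0000  -6.0000]·P = -6.0000
eq1−eq3 → [-12.0000  6.0000]·P = -54.0000
2×2 solve → P = (5.0000, 1.0000)

(5.0000, 1.0000)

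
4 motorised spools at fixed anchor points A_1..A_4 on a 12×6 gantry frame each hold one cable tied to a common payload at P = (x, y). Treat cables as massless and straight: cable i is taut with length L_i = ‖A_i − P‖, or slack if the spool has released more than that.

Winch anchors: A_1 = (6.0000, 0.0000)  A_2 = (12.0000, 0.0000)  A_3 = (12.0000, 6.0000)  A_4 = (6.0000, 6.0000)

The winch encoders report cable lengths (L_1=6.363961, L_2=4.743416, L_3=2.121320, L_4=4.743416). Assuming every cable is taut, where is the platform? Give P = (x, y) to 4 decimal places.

expand ‖A_i−P‖²=L_i² and subtract eq 1 (q_i ≔ ‖A_i‖²−L_i²)
q_1 = 36.0000+0.0000−40.5000 = -4.5000
eq1−eq2 → [-12.0000  0.0000]·P = -126.0000
eq1−eq3 → [-12.0000  -12.0000]·P = -180.0000
eq1−eq4 → [0.0000  -12.0000]·P = -54.0000
2×2 solve → P = (10.5000, 4.5000)
check cable 4: ‖A_4−P‖² = 22.5000 ≈ L_4² = 22.5000 ✓

(10.5000, 4.5000)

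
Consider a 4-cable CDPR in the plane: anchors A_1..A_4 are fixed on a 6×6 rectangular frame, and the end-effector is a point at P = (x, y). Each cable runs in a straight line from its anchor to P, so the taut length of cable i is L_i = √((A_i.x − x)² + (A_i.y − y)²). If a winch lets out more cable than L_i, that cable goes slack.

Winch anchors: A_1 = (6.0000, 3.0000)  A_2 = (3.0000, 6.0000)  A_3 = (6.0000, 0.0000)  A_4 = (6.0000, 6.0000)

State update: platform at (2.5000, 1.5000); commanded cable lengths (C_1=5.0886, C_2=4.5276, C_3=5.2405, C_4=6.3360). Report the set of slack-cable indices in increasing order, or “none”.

1, 3, 4

i=1: geometric 3.8079 vs commanded 5.0886 ⇒ slack
i=2: geometric 4.5277 vs commanded 4.5276 ⇒ taut
i=3: geometric 3.8079 vs commanded 5.2405 ⇒ slack
i=4: geometric 5.7009 vs commanded 6.3360 ⇒ slack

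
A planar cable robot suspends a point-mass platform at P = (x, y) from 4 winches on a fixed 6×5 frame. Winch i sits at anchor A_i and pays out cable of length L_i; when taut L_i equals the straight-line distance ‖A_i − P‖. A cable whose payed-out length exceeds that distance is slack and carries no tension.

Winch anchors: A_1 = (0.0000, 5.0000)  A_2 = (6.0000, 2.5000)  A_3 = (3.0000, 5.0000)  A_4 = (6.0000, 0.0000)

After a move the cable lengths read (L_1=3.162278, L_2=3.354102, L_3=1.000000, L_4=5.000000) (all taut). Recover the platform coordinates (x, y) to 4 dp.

(3.0000, 4.0000)

each cable: (A_i−P)·(A_i−P) = L_i²; let q_i = ‖A_i‖²−L_i²
q_1 = 0.0000+25.0000−10.0000 = 15.0000
row 1: -12.0000x + 5.0000y = -16.0000  (q_2=31.0000)
row 2: -6.0000x + 0.0000y = -18.0000  (q_3=33.0000)
row 3: -12.0000x + 10.0000y = 4.0000  (q_4=11.0000)
Cramer on rows 1–2 → x = 3.0000, y = 4.0000
check cable 4: ‖A_4−P‖² = 25.0000 ≈ L_4² = 25.0000 ✓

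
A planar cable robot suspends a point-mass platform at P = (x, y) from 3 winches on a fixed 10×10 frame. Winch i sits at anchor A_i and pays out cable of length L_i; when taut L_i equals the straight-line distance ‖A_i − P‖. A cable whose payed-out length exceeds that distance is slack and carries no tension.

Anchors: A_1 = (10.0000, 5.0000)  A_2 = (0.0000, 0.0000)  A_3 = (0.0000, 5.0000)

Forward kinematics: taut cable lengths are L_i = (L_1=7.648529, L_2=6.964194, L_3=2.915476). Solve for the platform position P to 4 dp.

(2.5000, 6.5000)

circle eqns → linear via eq_j − eq_1; set k_j = A_j·A_j − L_j²
k_1 = 100.0000+25.0000−58.5000 = 66.5000
20.0000·x + 10.0000·y = k_1−k_2 = 115.0000
20.0000·x + 0.0000·y = k_1−k_3 = 50.0000
solve first two rows → x=2.5000, y=6.5000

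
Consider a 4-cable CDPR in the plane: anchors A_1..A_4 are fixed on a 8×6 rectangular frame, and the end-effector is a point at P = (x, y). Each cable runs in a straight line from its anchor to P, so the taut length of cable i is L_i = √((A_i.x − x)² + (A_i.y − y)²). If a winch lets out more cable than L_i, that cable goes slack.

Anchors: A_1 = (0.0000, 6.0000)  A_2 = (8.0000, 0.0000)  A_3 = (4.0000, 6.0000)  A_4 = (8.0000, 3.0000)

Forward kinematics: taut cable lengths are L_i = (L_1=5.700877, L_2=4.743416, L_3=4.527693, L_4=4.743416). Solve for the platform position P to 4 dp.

(3.5000, 1.5000)

circle eqns → linear via eq_j − eq_1; set q_j = A_j·A_j − L_j²
q_1 = 0.0000+36.0000−32.5000 = 3.5000
-16.0000·x + 12.0000·y = q_1−q_2 = -38.0000
-8.0000·x + 0.0000·y = q_1−q_3 = -28.0000
-16.0000·x + 6.0000·y = q_1−q_4 = -47.0000
solve first two rows → x=3.5000, y=1.5000
check cable 4: ‖A_4−P‖² = 22.5000 ≈ L_4² = 22.5000 ✓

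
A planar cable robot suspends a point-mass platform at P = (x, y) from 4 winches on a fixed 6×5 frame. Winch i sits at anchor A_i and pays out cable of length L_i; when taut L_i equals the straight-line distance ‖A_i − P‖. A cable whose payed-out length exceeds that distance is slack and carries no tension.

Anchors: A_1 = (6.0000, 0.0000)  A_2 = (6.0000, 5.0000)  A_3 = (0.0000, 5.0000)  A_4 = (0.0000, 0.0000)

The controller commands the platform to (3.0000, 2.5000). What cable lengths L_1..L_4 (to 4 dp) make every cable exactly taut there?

L_1: Δ = A_1−P = (3.0000, -2.5000) → ‖Δ‖ = √15.2500 = 3.9051
L_2: Δ = A_2−P = (3.0000, 2.5000) → ‖Δ‖ = √15.2500 = 3.9051
L_3: Δ = A_3−P = (-3.0000, 2.5000) → ‖Δ‖ = √15.2500 = 3.9051
L_4: Δ = A_4−P = (-3.0000, -2.5000) → ‖Δ‖ = √15.2500 = 3.9051

(3.9051, 3.9051, 3.9051, 3.9051)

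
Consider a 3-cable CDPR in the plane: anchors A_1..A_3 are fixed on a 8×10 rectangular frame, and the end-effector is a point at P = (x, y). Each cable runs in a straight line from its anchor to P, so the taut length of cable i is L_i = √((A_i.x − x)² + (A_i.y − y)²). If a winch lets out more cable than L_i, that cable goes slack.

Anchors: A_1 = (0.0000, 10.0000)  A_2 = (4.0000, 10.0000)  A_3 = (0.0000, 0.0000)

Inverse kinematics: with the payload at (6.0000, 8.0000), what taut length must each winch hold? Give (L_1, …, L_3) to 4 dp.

(6.3246, 2.8284, 10.0000)

cable 1: Δx=-6.0000, Δy=2.0000; L_1 = √(Δx²+Δy²) = 6.3246
cable 2: Δx=-2.0000, Δy=2.0000; L_2 = √(Δx²+Δy²) = 2.8284
cable 3: Δx=-6.0000, Δy=-8.0000; L_3 = √(Δx²+Δy²) = 10.0000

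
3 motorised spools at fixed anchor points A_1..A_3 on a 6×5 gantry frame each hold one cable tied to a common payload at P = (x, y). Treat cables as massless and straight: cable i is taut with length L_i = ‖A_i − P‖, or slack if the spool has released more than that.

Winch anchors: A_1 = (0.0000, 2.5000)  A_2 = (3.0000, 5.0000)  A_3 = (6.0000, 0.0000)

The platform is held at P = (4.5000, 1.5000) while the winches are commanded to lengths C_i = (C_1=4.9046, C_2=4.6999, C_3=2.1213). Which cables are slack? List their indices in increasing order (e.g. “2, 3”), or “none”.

1, 2

cable 1: √((-4.5000)²+(1.0000)²)=4.6098, C_1=4.9046: slack
cable 2: √((-1.5000)²+(3.5000)²)=3.8079, C_2=4.6999: slack
cable 3: √((1.5000)²+(-1.5000)²)=2.1213, C_3=2.1213: taut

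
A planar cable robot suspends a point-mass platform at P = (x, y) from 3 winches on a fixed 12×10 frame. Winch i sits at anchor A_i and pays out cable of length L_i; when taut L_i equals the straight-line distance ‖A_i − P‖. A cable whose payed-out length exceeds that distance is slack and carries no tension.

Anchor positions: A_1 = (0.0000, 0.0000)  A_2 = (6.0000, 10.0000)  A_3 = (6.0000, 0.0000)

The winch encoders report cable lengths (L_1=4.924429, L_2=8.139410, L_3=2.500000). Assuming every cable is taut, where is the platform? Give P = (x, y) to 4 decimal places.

circle eqns → linear via eq_j − eq_1; set c_j = A_j·A_j − L_j²
c_1 = 0.0000+0.0000−24.2500 = -24.2500
-12.0000·x − 20.0000·y = c_1−c_2 = -94.0000
-12.0000·x + 0.0000·y = c_1−c_3 = -54.0000
solve first two rows → x=4.5000, y=2.0000

(4.5000, 2.0000)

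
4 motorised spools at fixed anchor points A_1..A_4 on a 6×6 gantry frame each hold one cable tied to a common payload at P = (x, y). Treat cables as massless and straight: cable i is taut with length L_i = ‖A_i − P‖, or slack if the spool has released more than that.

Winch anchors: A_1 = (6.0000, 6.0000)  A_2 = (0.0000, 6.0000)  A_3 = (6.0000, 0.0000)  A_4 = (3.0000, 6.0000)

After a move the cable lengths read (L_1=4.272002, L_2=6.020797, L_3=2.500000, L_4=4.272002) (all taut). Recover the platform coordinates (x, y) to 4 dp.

(4.5000, 2.0000)

each cable: (A_i−P)·(A_i−P) = L_i²; let c_i = ‖A_i‖²−L_i²
c_1 = 36.0000+36.0000−18.2500 = 53.7500
row 1: 12.0000x + 0.0000y = 54.0000  (c_2=-0.2500)
row 2: 0.0000x + 12.0000y = 24.0000  (c_3=29.7500)
row 3: 6.0000x + 0.0000y = 27.0000  (c_4=26.7500)
Cramer on rows 1–2 → x = 4.5000, y = 2.0000
check cable 4: ‖A_4−P‖² = 18.2500 ≈ L_4² = 18.2500 ✓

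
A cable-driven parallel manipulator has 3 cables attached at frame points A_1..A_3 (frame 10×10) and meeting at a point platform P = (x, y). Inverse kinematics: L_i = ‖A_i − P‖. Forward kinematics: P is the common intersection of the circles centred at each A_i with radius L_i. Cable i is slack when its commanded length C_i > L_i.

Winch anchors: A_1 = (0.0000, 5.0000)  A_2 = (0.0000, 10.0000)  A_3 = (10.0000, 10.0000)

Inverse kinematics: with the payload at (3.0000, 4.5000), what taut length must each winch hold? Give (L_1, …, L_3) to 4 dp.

cable 1: Δx=-3.0000, Δy=0.5000; L_1 = √(Δx²+Δy²) = 3.0414
cable 2: Δx=-3.0000, Δy=5.5000; L_2 = √(Δx²+Δy²) = 6.2650
cable 3: Δx=7.0000, Δy=5.5000; L_3 = √(Δx²+Δy²) = 8.9022

(3.0414, 6.2650, 8.9022)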